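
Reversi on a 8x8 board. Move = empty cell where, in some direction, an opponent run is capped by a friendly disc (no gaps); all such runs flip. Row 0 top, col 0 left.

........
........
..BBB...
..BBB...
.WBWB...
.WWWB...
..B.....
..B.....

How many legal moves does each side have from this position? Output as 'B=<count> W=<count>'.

Answer: B=6 W=13

Derivation:
-- B to move --
(3,0): no bracket -> illegal
(3,1): no bracket -> illegal
(4,0): flips 2 -> legal
(5,0): flips 4 -> legal
(6,0): flips 1 -> legal
(6,1): flips 2 -> legal
(6,3): flips 2 -> legal
(6,4): flips 1 -> legal
B mobility = 6
-- W to move --
(1,1): no bracket -> illegal
(1,2): flips 3 -> legal
(1,3): flips 2 -> legal
(1,4): flips 2 -> legal
(1,5): flips 3 -> legal
(2,1): flips 1 -> legal
(2,5): flips 1 -> legal
(3,1): flips 1 -> legal
(3,5): flips 1 -> legal
(4,5): flips 1 -> legal
(5,5): flips 1 -> legal
(6,1): no bracket -> illegal
(6,3): no bracket -> illegal
(6,4): no bracket -> illegal
(6,5): flips 1 -> legal
(7,1): flips 1 -> legal
(7,3): flips 1 -> legal
W mobility = 13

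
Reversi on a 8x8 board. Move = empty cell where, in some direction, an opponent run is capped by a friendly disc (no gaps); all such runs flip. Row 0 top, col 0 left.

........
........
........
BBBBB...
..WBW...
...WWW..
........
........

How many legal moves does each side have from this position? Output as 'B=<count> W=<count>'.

Answer: B=8 W=5

Derivation:
-- B to move --
(3,5): no bracket -> illegal
(4,1): flips 1 -> legal
(4,5): flips 1 -> legal
(4,6): no bracket -> illegal
(5,1): flips 1 -> legal
(5,2): flips 1 -> legal
(5,6): no bracket -> illegal
(6,2): no bracket -> illegal
(6,3): flips 1 -> legal
(6,4): flips 4 -> legal
(6,5): flips 1 -> legal
(6,6): flips 2 -> legal
B mobility = 8
-- W to move --
(2,0): flips 1 -> legal
(2,1): flips 2 -> legal
(2,2): flips 2 -> legal
(2,3): flips 2 -> legal
(2,4): flips 2 -> legal
(2,5): no bracket -> illegal
(3,5): no bracket -> illegal
(4,0): no bracket -> illegal
(4,1): no bracket -> illegal
(4,5): no bracket -> illegal
(5,2): no bracket -> illegal
W mobility = 5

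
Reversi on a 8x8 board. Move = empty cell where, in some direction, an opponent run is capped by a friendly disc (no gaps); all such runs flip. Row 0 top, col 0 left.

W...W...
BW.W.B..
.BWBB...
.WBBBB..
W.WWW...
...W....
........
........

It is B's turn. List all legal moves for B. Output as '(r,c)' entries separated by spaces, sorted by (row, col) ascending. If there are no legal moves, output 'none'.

(0,1): flips 1 -> legal
(0,2): flips 1 -> legal
(0,3): flips 1 -> legal
(0,5): no bracket -> illegal
(1,2): flips 2 -> legal
(1,4): no bracket -> illegal
(2,0): no bracket -> illegal
(3,0): flips 1 -> legal
(4,1): flips 1 -> legal
(4,5): no bracket -> illegal
(5,0): no bracket -> illegal
(5,1): flips 1 -> legal
(5,2): flips 2 -> legal
(5,4): flips 2 -> legal
(5,5): flips 1 -> legal
(6,2): flips 2 -> legal
(6,3): flips 2 -> legal
(6,4): no bracket -> illegal

Answer: (0,1) (0,2) (0,3) (1,2) (3,0) (4,1) (5,1) (5,2) (5,4) (5,5) (6,2) (6,3)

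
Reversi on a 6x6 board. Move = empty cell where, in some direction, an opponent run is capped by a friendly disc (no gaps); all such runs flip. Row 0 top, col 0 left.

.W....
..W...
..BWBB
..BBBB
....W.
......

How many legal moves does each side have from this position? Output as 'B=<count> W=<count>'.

Answer: B=6 W=7

Derivation:
-- B to move --
(0,0): no bracket -> illegal
(0,2): flips 1 -> legal
(0,3): no bracket -> illegal
(1,0): no bracket -> illegal
(1,1): no bracket -> illegal
(1,3): flips 1 -> legal
(1,4): flips 1 -> legal
(2,1): no bracket -> illegal
(4,3): no bracket -> illegal
(4,5): no bracket -> illegal
(5,3): flips 1 -> legal
(5,4): flips 1 -> legal
(5,5): flips 1 -> legal
B mobility = 6
-- W to move --
(1,1): flips 2 -> legal
(1,3): no bracket -> illegal
(1,4): flips 2 -> legal
(1,5): no bracket -> illegal
(2,1): flips 1 -> legal
(3,1): no bracket -> illegal
(4,1): flips 1 -> legal
(4,2): flips 2 -> legal
(4,3): flips 1 -> legal
(4,5): flips 1 -> legal
W mobility = 7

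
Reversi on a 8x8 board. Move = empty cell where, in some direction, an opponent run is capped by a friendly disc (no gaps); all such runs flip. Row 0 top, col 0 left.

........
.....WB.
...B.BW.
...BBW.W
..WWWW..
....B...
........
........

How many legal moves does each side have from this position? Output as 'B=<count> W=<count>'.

-- B to move --
(0,4): no bracket -> illegal
(0,5): flips 1 -> legal
(0,6): no bracket -> illegal
(1,4): flips 1 -> legal
(1,7): no bracket -> illegal
(2,4): no bracket -> illegal
(2,7): flips 1 -> legal
(3,1): no bracket -> illegal
(3,2): flips 1 -> legal
(3,6): flips 3 -> legal
(4,1): no bracket -> illegal
(4,6): no bracket -> illegal
(4,7): no bracket -> illegal
(5,1): flips 1 -> legal
(5,2): flips 1 -> legal
(5,3): flips 1 -> legal
(5,5): flips 3 -> legal
(5,6): flips 1 -> legal
B mobility = 10
-- W to move --
(0,5): no bracket -> illegal
(0,6): flips 1 -> legal
(0,7): flips 3 -> legal
(1,2): flips 2 -> legal
(1,3): flips 2 -> legal
(1,4): no bracket -> illegal
(1,7): flips 1 -> legal
(2,2): flips 1 -> legal
(2,4): flips 3 -> legal
(2,7): no bracket -> illegal
(3,2): flips 2 -> legal
(3,6): no bracket -> illegal
(5,3): no bracket -> illegal
(5,5): no bracket -> illegal
(6,3): flips 1 -> legal
(6,4): flips 1 -> legal
(6,5): flips 1 -> legal
W mobility = 11

Answer: B=10 W=11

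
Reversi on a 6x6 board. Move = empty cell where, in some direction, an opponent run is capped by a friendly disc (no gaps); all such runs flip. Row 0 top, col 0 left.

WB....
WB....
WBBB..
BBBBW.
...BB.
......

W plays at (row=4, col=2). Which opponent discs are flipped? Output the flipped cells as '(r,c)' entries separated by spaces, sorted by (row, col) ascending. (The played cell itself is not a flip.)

Dir NW: opp run (3,1) capped by W -> flip
Dir N: opp run (3,2) (2,2), next='.' -> no flip
Dir NE: opp run (3,3), next='.' -> no flip
Dir W: first cell '.' (not opp) -> no flip
Dir E: opp run (4,3) (4,4), next='.' -> no flip
Dir SW: first cell '.' (not opp) -> no flip
Dir S: first cell '.' (not opp) -> no flip
Dir SE: first cell '.' (not opp) -> no flip

Answer: (3,1)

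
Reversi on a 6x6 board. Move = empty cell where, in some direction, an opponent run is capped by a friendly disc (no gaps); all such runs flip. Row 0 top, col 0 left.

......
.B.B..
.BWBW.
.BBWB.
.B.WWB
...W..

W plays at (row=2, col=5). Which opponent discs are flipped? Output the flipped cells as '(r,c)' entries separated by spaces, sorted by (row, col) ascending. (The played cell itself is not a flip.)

Answer: (3,4)

Derivation:
Dir NW: first cell '.' (not opp) -> no flip
Dir N: first cell '.' (not opp) -> no flip
Dir NE: edge -> no flip
Dir W: first cell 'W' (not opp) -> no flip
Dir E: edge -> no flip
Dir SW: opp run (3,4) capped by W -> flip
Dir S: first cell '.' (not opp) -> no flip
Dir SE: edge -> no flip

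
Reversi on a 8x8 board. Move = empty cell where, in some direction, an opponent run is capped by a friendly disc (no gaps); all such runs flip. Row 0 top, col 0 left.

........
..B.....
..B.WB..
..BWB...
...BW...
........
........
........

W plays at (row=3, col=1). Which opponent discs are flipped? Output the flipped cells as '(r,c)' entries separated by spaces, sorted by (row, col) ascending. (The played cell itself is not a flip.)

Answer: (3,2)

Derivation:
Dir NW: first cell '.' (not opp) -> no flip
Dir N: first cell '.' (not opp) -> no flip
Dir NE: opp run (2,2), next='.' -> no flip
Dir W: first cell '.' (not opp) -> no flip
Dir E: opp run (3,2) capped by W -> flip
Dir SW: first cell '.' (not opp) -> no flip
Dir S: first cell '.' (not opp) -> no flip
Dir SE: first cell '.' (not opp) -> no flip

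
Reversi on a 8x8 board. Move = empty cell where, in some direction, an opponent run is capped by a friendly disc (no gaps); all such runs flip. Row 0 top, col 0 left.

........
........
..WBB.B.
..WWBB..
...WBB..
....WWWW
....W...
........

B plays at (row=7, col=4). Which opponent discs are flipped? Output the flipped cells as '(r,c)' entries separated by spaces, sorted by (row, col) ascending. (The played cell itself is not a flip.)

Answer: (5,4) (6,4)

Derivation:
Dir NW: first cell '.' (not opp) -> no flip
Dir N: opp run (6,4) (5,4) capped by B -> flip
Dir NE: first cell '.' (not opp) -> no flip
Dir W: first cell '.' (not opp) -> no flip
Dir E: first cell '.' (not opp) -> no flip
Dir SW: edge -> no flip
Dir S: edge -> no flip
Dir SE: edge -> no flip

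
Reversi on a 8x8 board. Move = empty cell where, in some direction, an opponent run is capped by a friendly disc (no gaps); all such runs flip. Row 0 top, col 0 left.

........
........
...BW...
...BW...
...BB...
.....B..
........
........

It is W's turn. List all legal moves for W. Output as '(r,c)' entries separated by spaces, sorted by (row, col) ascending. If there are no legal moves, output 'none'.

Answer: (1,2) (2,2) (3,2) (4,2) (5,2) (5,4)

Derivation:
(1,2): flips 1 -> legal
(1,3): no bracket -> illegal
(1,4): no bracket -> illegal
(2,2): flips 1 -> legal
(3,2): flips 1 -> legal
(3,5): no bracket -> illegal
(4,2): flips 1 -> legal
(4,5): no bracket -> illegal
(4,6): no bracket -> illegal
(5,2): flips 1 -> legal
(5,3): no bracket -> illegal
(5,4): flips 1 -> legal
(5,6): no bracket -> illegal
(6,4): no bracket -> illegal
(6,5): no bracket -> illegal
(6,6): no bracket -> illegal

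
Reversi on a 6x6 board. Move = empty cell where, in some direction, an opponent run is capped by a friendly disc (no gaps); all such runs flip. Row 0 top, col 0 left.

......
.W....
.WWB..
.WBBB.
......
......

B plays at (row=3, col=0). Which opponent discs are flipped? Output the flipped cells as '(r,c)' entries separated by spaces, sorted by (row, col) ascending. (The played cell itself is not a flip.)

Dir NW: edge -> no flip
Dir N: first cell '.' (not opp) -> no flip
Dir NE: opp run (2,1), next='.' -> no flip
Dir W: edge -> no flip
Dir E: opp run (3,1) capped by B -> flip
Dir SW: edge -> no flip
Dir S: first cell '.' (not opp) -> no flip
Dir SE: first cell '.' (not opp) -> no flip

Answer: (3,1)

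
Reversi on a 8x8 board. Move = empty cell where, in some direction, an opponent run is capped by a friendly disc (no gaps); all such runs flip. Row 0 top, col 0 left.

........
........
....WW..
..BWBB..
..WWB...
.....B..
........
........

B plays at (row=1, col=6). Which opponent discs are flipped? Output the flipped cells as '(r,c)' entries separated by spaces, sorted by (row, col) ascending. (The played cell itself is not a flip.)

Answer: (2,5)

Derivation:
Dir NW: first cell '.' (not opp) -> no flip
Dir N: first cell '.' (not opp) -> no flip
Dir NE: first cell '.' (not opp) -> no flip
Dir W: first cell '.' (not opp) -> no flip
Dir E: first cell '.' (not opp) -> no flip
Dir SW: opp run (2,5) capped by B -> flip
Dir S: first cell '.' (not opp) -> no flip
Dir SE: first cell '.' (not opp) -> no flip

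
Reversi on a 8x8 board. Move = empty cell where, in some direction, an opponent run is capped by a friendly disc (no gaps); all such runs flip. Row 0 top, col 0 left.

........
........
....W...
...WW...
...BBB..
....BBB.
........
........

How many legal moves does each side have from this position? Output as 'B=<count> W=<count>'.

Answer: B=4 W=5

Derivation:
-- B to move --
(1,3): no bracket -> illegal
(1,4): flips 2 -> legal
(1,5): no bracket -> illegal
(2,2): flips 1 -> legal
(2,3): flips 2 -> legal
(2,5): flips 1 -> legal
(3,2): no bracket -> illegal
(3,5): no bracket -> illegal
(4,2): no bracket -> illegal
B mobility = 4
-- W to move --
(3,2): no bracket -> illegal
(3,5): no bracket -> illegal
(3,6): no bracket -> illegal
(4,2): no bracket -> illegal
(4,6): no bracket -> illegal
(4,7): no bracket -> illegal
(5,2): flips 1 -> legal
(5,3): flips 1 -> legal
(5,7): no bracket -> illegal
(6,3): no bracket -> illegal
(6,4): flips 2 -> legal
(6,5): no bracket -> illegal
(6,6): flips 2 -> legal
(6,7): flips 2 -> legal
W mobility = 5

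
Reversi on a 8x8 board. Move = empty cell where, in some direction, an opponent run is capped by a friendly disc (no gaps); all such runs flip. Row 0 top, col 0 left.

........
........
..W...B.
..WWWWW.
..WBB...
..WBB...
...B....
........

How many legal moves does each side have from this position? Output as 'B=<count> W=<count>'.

Answer: B=10 W=9

Derivation:
-- B to move --
(1,1): flips 2 -> legal
(1,2): no bracket -> illegal
(1,3): no bracket -> illegal
(2,1): flips 1 -> legal
(2,3): flips 1 -> legal
(2,4): flips 1 -> legal
(2,5): flips 1 -> legal
(2,7): no bracket -> illegal
(3,1): flips 1 -> legal
(3,7): no bracket -> illegal
(4,1): flips 2 -> legal
(4,5): no bracket -> illegal
(4,6): flips 1 -> legal
(4,7): no bracket -> illegal
(5,1): flips 1 -> legal
(6,1): flips 1 -> legal
(6,2): no bracket -> illegal
B mobility = 10
-- W to move --
(1,5): no bracket -> illegal
(1,6): flips 1 -> legal
(1,7): flips 1 -> legal
(2,5): no bracket -> illegal
(2,7): no bracket -> illegal
(3,7): no bracket -> illegal
(4,5): flips 2 -> legal
(5,5): flips 3 -> legal
(6,2): flips 2 -> legal
(6,4): flips 3 -> legal
(6,5): flips 2 -> legal
(7,2): no bracket -> illegal
(7,3): flips 3 -> legal
(7,4): flips 1 -> legal
W mobility = 9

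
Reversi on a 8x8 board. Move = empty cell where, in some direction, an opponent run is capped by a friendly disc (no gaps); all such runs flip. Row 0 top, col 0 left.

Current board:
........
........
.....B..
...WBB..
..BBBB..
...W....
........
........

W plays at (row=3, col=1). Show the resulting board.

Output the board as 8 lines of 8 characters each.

Answer: ........
........
.....B..
.W.WBB..
..WBBB..
...W....
........
........

Derivation:
Place W at (3,1); scan 8 dirs for brackets.
Dir NW: first cell '.' (not opp) -> no flip
Dir N: first cell '.' (not opp) -> no flip
Dir NE: first cell '.' (not opp) -> no flip
Dir W: first cell '.' (not opp) -> no flip
Dir E: first cell '.' (not opp) -> no flip
Dir SW: first cell '.' (not opp) -> no flip
Dir S: first cell '.' (not opp) -> no flip
Dir SE: opp run (4,2) capped by W -> flip
All flips: (4,2)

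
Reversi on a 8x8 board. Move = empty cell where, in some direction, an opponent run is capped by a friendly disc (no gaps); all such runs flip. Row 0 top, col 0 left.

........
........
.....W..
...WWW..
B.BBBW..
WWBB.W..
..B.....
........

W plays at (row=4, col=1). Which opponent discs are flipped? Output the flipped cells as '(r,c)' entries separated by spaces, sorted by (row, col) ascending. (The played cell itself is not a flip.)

Answer: (4,2) (4,3) (4,4)

Derivation:
Dir NW: first cell '.' (not opp) -> no flip
Dir N: first cell '.' (not opp) -> no flip
Dir NE: first cell '.' (not opp) -> no flip
Dir W: opp run (4,0), next=edge -> no flip
Dir E: opp run (4,2) (4,3) (4,4) capped by W -> flip
Dir SW: first cell 'W' (not opp) -> no flip
Dir S: first cell 'W' (not opp) -> no flip
Dir SE: opp run (5,2), next='.' -> no flip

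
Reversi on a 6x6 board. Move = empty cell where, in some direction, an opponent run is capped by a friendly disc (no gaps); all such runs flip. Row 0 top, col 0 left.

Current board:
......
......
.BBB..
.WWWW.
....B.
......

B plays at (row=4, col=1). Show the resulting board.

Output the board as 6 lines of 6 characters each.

Answer: ......
......
.BBB..
.BBWW.
.B..B.
......

Derivation:
Place B at (4,1); scan 8 dirs for brackets.
Dir NW: first cell '.' (not opp) -> no flip
Dir N: opp run (3,1) capped by B -> flip
Dir NE: opp run (3,2) capped by B -> flip
Dir W: first cell '.' (not opp) -> no flip
Dir E: first cell '.' (not opp) -> no flip
Dir SW: first cell '.' (not opp) -> no flip
Dir S: first cell '.' (not opp) -> no flip
Dir SE: first cell '.' (not opp) -> no flip
All flips: (3,1) (3,2)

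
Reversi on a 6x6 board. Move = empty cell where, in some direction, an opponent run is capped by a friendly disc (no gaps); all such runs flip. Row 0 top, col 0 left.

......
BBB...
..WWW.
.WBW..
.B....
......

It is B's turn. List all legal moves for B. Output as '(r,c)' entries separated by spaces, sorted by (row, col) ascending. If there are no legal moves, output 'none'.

Answer: (1,4) (2,1) (3,0) (3,4) (4,4)

Derivation:
(1,3): no bracket -> illegal
(1,4): flips 1 -> legal
(1,5): no bracket -> illegal
(2,0): no bracket -> illegal
(2,1): flips 1 -> legal
(2,5): no bracket -> illegal
(3,0): flips 1 -> legal
(3,4): flips 2 -> legal
(3,5): no bracket -> illegal
(4,0): no bracket -> illegal
(4,2): no bracket -> illegal
(4,3): no bracket -> illegal
(4,4): flips 2 -> legal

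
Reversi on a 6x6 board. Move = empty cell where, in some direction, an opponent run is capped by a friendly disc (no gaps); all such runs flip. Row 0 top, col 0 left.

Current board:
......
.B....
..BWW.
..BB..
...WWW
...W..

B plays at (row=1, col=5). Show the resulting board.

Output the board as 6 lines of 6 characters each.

Answer: ......
.B...B
..BWB.
..BB..
...WWW
...W..

Derivation:
Place B at (1,5); scan 8 dirs for brackets.
Dir NW: first cell '.' (not opp) -> no flip
Dir N: first cell '.' (not opp) -> no flip
Dir NE: edge -> no flip
Dir W: first cell '.' (not opp) -> no flip
Dir E: edge -> no flip
Dir SW: opp run (2,4) capped by B -> flip
Dir S: first cell '.' (not opp) -> no flip
Dir SE: edge -> no flip
All flips: (2,4)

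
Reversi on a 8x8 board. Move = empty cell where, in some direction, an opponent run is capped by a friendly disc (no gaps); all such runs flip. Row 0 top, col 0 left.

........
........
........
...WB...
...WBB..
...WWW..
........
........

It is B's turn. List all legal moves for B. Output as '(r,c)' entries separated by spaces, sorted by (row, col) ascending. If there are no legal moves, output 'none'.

(2,2): flips 1 -> legal
(2,3): no bracket -> illegal
(2,4): no bracket -> illegal
(3,2): flips 1 -> legal
(4,2): flips 1 -> legal
(4,6): no bracket -> illegal
(5,2): flips 1 -> legal
(5,6): no bracket -> illegal
(6,2): flips 1 -> legal
(6,3): flips 1 -> legal
(6,4): flips 1 -> legal
(6,5): flips 1 -> legal
(6,6): flips 1 -> legal

Answer: (2,2) (3,2) (4,2) (5,2) (6,2) (6,3) (6,4) (6,5) (6,6)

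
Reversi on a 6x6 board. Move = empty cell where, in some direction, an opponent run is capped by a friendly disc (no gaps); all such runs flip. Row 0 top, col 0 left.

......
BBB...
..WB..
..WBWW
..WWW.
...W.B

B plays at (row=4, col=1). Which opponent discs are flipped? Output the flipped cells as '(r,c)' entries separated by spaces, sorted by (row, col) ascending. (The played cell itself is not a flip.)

Dir NW: first cell '.' (not opp) -> no flip
Dir N: first cell '.' (not opp) -> no flip
Dir NE: opp run (3,2) capped by B -> flip
Dir W: first cell '.' (not opp) -> no flip
Dir E: opp run (4,2) (4,3) (4,4), next='.' -> no flip
Dir SW: first cell '.' (not opp) -> no flip
Dir S: first cell '.' (not opp) -> no flip
Dir SE: first cell '.' (not opp) -> no flip

Answer: (3,2)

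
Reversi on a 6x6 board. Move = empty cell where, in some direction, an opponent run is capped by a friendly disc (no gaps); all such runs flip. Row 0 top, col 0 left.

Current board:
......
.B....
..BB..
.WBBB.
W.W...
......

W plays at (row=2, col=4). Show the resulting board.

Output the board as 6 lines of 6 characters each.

Place W at (2,4); scan 8 dirs for brackets.
Dir NW: first cell '.' (not opp) -> no flip
Dir N: first cell '.' (not opp) -> no flip
Dir NE: first cell '.' (not opp) -> no flip
Dir W: opp run (2,3) (2,2), next='.' -> no flip
Dir E: first cell '.' (not opp) -> no flip
Dir SW: opp run (3,3) capped by W -> flip
Dir S: opp run (3,4), next='.' -> no flip
Dir SE: first cell '.' (not opp) -> no flip
All flips: (3,3)

Answer: ......
.B....
..BBW.
.WBWB.
W.W...
......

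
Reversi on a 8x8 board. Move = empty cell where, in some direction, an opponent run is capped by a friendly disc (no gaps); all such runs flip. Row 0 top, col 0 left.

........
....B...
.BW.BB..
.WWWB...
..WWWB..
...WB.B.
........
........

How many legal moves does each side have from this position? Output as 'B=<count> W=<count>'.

Answer: B=5 W=11

Derivation:
-- B to move --
(1,1): no bracket -> illegal
(1,2): no bracket -> illegal
(1,3): no bracket -> illegal
(2,0): no bracket -> illegal
(2,3): flips 1 -> legal
(3,0): flips 3 -> legal
(3,5): no bracket -> illegal
(4,0): no bracket -> illegal
(4,1): flips 4 -> legal
(5,1): flips 2 -> legal
(5,2): flips 2 -> legal
(5,5): no bracket -> illegal
(6,2): no bracket -> illegal
(6,3): no bracket -> illegal
(6,4): no bracket -> illegal
B mobility = 5
-- W to move --
(0,3): no bracket -> illegal
(0,4): flips 3 -> legal
(0,5): no bracket -> illegal
(1,0): flips 1 -> legal
(1,1): flips 1 -> legal
(1,2): no bracket -> illegal
(1,3): no bracket -> illegal
(1,5): flips 1 -> legal
(1,6): flips 2 -> legal
(2,0): flips 1 -> legal
(2,3): no bracket -> illegal
(2,6): no bracket -> illegal
(3,0): no bracket -> illegal
(3,5): flips 1 -> legal
(3,6): no bracket -> illegal
(4,6): flips 1 -> legal
(4,7): no bracket -> illegal
(5,5): flips 1 -> legal
(5,7): no bracket -> illegal
(6,3): no bracket -> illegal
(6,4): flips 1 -> legal
(6,5): flips 1 -> legal
(6,6): no bracket -> illegal
(6,7): no bracket -> illegal
W mobility = 11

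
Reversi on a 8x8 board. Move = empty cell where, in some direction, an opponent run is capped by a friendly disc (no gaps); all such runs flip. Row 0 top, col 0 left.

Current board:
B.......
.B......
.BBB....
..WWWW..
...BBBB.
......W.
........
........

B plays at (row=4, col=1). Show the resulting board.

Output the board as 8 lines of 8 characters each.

Answer: B.......
.B......
.BBB....
..BWWW..
.B.BBBB.
......W.
........
........

Derivation:
Place B at (4,1); scan 8 dirs for brackets.
Dir NW: first cell '.' (not opp) -> no flip
Dir N: first cell '.' (not opp) -> no flip
Dir NE: opp run (3,2) capped by B -> flip
Dir W: first cell '.' (not opp) -> no flip
Dir E: first cell '.' (not opp) -> no flip
Dir SW: first cell '.' (not opp) -> no flip
Dir S: first cell '.' (not opp) -> no flip
Dir SE: first cell '.' (not opp) -> no flip
All flips: (3,2)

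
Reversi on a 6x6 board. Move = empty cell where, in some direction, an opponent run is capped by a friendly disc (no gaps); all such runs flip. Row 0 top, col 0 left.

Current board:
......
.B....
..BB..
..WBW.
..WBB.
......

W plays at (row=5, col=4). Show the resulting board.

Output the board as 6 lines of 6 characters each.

Answer: ......
.B....
..BB..
..WBW.
..WWW.
....W.

Derivation:
Place W at (5,4); scan 8 dirs for brackets.
Dir NW: opp run (4,3) capped by W -> flip
Dir N: opp run (4,4) capped by W -> flip
Dir NE: first cell '.' (not opp) -> no flip
Dir W: first cell '.' (not opp) -> no flip
Dir E: first cell '.' (not opp) -> no flip
Dir SW: edge -> no flip
Dir S: edge -> no flip
Dir SE: edge -> no flip
All flips: (4,3) (4,4)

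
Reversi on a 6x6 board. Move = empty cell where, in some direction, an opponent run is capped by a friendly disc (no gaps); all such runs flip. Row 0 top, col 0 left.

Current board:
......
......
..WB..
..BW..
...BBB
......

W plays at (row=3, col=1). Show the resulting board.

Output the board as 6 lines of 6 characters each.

Place W at (3,1); scan 8 dirs for brackets.
Dir NW: first cell '.' (not opp) -> no flip
Dir N: first cell '.' (not opp) -> no flip
Dir NE: first cell 'W' (not opp) -> no flip
Dir W: first cell '.' (not opp) -> no flip
Dir E: opp run (3,2) capped by W -> flip
Dir SW: first cell '.' (not opp) -> no flip
Dir S: first cell '.' (not opp) -> no flip
Dir SE: first cell '.' (not opp) -> no flip
All flips: (3,2)

Answer: ......
......
..WB..
.WWW..
...BBB
......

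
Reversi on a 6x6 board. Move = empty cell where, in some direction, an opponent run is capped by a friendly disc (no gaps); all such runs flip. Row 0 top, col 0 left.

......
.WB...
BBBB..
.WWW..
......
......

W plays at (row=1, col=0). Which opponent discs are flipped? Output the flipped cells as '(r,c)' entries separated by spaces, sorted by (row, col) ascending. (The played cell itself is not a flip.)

Dir NW: edge -> no flip
Dir N: first cell '.' (not opp) -> no flip
Dir NE: first cell '.' (not opp) -> no flip
Dir W: edge -> no flip
Dir E: first cell 'W' (not opp) -> no flip
Dir SW: edge -> no flip
Dir S: opp run (2,0), next='.' -> no flip
Dir SE: opp run (2,1) capped by W -> flip

Answer: (2,1)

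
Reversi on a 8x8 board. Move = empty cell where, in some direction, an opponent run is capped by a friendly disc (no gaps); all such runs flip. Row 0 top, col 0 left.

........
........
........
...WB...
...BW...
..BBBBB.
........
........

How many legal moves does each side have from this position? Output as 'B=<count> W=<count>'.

-- B to move --
(2,2): flips 2 -> legal
(2,3): flips 1 -> legal
(2,4): no bracket -> illegal
(3,2): flips 1 -> legal
(3,5): flips 1 -> legal
(4,2): no bracket -> illegal
(4,5): flips 1 -> legal
B mobility = 5
-- W to move --
(2,3): no bracket -> illegal
(2,4): flips 1 -> legal
(2,5): no bracket -> illegal
(3,2): no bracket -> illegal
(3,5): flips 1 -> legal
(4,1): no bracket -> illegal
(4,2): flips 1 -> legal
(4,5): no bracket -> illegal
(4,6): no bracket -> illegal
(4,7): no bracket -> illegal
(5,1): no bracket -> illegal
(5,7): no bracket -> illegal
(6,1): no bracket -> illegal
(6,2): flips 1 -> legal
(6,3): flips 2 -> legal
(6,4): flips 1 -> legal
(6,5): no bracket -> illegal
(6,6): flips 1 -> legal
(6,7): no bracket -> illegal
W mobility = 7

Answer: B=5 W=7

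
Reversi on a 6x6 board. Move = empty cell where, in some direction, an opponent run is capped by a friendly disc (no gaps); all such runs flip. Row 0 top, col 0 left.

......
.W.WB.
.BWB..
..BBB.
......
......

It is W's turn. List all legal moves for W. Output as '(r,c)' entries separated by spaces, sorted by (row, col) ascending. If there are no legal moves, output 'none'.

(0,3): no bracket -> illegal
(0,4): no bracket -> illegal
(0,5): no bracket -> illegal
(1,0): no bracket -> illegal
(1,2): no bracket -> illegal
(1,5): flips 1 -> legal
(2,0): flips 1 -> legal
(2,4): flips 1 -> legal
(2,5): no bracket -> illegal
(3,0): no bracket -> illegal
(3,1): flips 1 -> legal
(3,5): no bracket -> illegal
(4,1): no bracket -> illegal
(4,2): flips 1 -> legal
(4,3): flips 2 -> legal
(4,4): flips 1 -> legal
(4,5): no bracket -> illegal

Answer: (1,5) (2,0) (2,4) (3,1) (4,2) (4,3) (4,4)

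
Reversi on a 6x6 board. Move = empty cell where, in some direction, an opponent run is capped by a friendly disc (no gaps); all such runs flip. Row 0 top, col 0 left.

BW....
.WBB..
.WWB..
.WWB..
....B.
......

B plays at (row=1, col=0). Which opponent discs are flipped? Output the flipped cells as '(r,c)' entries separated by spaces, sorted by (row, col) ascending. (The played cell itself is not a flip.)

Dir NW: edge -> no flip
Dir N: first cell 'B' (not opp) -> no flip
Dir NE: opp run (0,1), next=edge -> no flip
Dir W: edge -> no flip
Dir E: opp run (1,1) capped by B -> flip
Dir SW: edge -> no flip
Dir S: first cell '.' (not opp) -> no flip
Dir SE: opp run (2,1) (3,2), next='.' -> no flip

Answer: (1,1)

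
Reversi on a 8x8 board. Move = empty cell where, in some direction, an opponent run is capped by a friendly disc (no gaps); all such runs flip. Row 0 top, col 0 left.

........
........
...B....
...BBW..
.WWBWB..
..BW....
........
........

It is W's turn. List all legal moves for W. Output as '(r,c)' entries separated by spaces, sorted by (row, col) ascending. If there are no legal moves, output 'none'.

(1,2): no bracket -> illegal
(1,3): flips 3 -> legal
(1,4): no bracket -> illegal
(2,2): flips 1 -> legal
(2,4): flips 2 -> legal
(2,5): no bracket -> illegal
(3,2): flips 2 -> legal
(3,6): no bracket -> illegal
(4,6): flips 1 -> legal
(5,1): flips 1 -> legal
(5,4): no bracket -> illegal
(5,5): flips 1 -> legal
(5,6): no bracket -> illegal
(6,1): no bracket -> illegal
(6,2): flips 1 -> legal
(6,3): flips 1 -> legal

Answer: (1,3) (2,2) (2,4) (3,2) (4,6) (5,1) (5,5) (6,2) (6,3)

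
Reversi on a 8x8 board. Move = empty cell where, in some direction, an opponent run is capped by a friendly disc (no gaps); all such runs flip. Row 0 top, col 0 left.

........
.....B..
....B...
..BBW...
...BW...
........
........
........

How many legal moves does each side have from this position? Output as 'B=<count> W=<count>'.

-- B to move --
(2,3): no bracket -> illegal
(2,5): flips 1 -> legal
(3,5): flips 1 -> legal
(4,5): flips 1 -> legal
(5,3): no bracket -> illegal
(5,4): flips 2 -> legal
(5,5): flips 1 -> legal
B mobility = 5
-- W to move --
(0,4): no bracket -> illegal
(0,5): no bracket -> illegal
(0,6): no bracket -> illegal
(1,3): no bracket -> illegal
(1,4): flips 1 -> legal
(1,6): no bracket -> illegal
(2,1): no bracket -> illegal
(2,2): flips 1 -> legal
(2,3): no bracket -> illegal
(2,5): no bracket -> illegal
(2,6): no bracket -> illegal
(3,1): flips 2 -> legal
(3,5): no bracket -> illegal
(4,1): no bracket -> illegal
(4,2): flips 1 -> legal
(5,2): flips 1 -> legal
(5,3): no bracket -> illegal
(5,4): no bracket -> illegal
W mobility = 5

Answer: B=5 W=5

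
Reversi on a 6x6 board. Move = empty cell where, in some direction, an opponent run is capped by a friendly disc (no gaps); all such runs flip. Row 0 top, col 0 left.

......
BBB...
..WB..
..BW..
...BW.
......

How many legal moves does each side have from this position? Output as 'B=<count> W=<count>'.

Answer: B=4 W=7

Derivation:
-- B to move --
(1,3): no bracket -> illegal
(2,1): flips 1 -> legal
(2,4): no bracket -> illegal
(3,1): no bracket -> illegal
(3,4): flips 1 -> legal
(3,5): no bracket -> illegal
(4,2): no bracket -> illegal
(4,5): flips 1 -> legal
(5,3): no bracket -> illegal
(5,4): no bracket -> illegal
(5,5): flips 3 -> legal
B mobility = 4
-- W to move --
(0,0): flips 1 -> legal
(0,1): no bracket -> illegal
(0,2): flips 1 -> legal
(0,3): no bracket -> illegal
(1,3): flips 1 -> legal
(1,4): no bracket -> illegal
(2,0): no bracket -> illegal
(2,1): no bracket -> illegal
(2,4): flips 1 -> legal
(3,1): flips 1 -> legal
(3,4): no bracket -> illegal
(4,1): no bracket -> illegal
(4,2): flips 2 -> legal
(5,2): no bracket -> illegal
(5,3): flips 1 -> legal
(5,4): no bracket -> illegal
W mobility = 7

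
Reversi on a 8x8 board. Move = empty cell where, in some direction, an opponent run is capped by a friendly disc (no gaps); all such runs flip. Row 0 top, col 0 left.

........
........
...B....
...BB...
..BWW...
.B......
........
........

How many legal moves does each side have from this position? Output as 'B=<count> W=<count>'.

-- B to move --
(3,2): no bracket -> illegal
(3,5): no bracket -> illegal
(4,5): flips 2 -> legal
(5,2): flips 1 -> legal
(5,3): flips 1 -> legal
(5,4): flips 1 -> legal
(5,5): flips 1 -> legal
B mobility = 5
-- W to move --
(1,2): no bracket -> illegal
(1,3): flips 2 -> legal
(1,4): no bracket -> illegal
(2,2): flips 1 -> legal
(2,4): flips 1 -> legal
(2,5): flips 1 -> legal
(3,1): no bracket -> illegal
(3,2): no bracket -> illegal
(3,5): no bracket -> illegal
(4,0): no bracket -> illegal
(4,1): flips 1 -> legal
(4,5): no bracket -> illegal
(5,0): no bracket -> illegal
(5,2): no bracket -> illegal
(5,3): no bracket -> illegal
(6,0): no bracket -> illegal
(6,1): no bracket -> illegal
(6,2): no bracket -> illegal
W mobility = 5

Answer: B=5 W=5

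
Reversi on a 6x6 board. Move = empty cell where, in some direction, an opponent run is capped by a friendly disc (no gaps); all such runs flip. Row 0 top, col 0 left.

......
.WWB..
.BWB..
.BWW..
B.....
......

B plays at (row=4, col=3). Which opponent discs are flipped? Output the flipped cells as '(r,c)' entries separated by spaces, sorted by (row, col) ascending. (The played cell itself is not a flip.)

Dir NW: opp run (3,2) capped by B -> flip
Dir N: opp run (3,3) capped by B -> flip
Dir NE: first cell '.' (not opp) -> no flip
Dir W: first cell '.' (not opp) -> no flip
Dir E: first cell '.' (not opp) -> no flip
Dir SW: first cell '.' (not opp) -> no flip
Dir S: first cell '.' (not opp) -> no flip
Dir SE: first cell '.' (not opp) -> no flip

Answer: (3,2) (3,3)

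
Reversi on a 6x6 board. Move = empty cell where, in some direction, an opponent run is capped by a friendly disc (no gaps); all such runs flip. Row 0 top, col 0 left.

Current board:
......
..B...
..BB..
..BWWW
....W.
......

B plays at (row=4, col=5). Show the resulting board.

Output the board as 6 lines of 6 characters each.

Place B at (4,5); scan 8 dirs for brackets.
Dir NW: opp run (3,4) capped by B -> flip
Dir N: opp run (3,5), next='.' -> no flip
Dir NE: edge -> no flip
Dir W: opp run (4,4), next='.' -> no flip
Dir E: edge -> no flip
Dir SW: first cell '.' (not opp) -> no flip
Dir S: first cell '.' (not opp) -> no flip
Dir SE: edge -> no flip
All flips: (3,4)

Answer: ......
..B...
..BB..
..BWBW
....WB
......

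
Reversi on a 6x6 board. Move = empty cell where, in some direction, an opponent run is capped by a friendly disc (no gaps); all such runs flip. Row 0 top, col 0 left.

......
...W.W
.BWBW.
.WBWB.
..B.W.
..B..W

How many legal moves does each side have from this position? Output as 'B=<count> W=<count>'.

-- B to move --
(0,2): no bracket -> illegal
(0,3): flips 1 -> legal
(0,4): no bracket -> illegal
(0,5): no bracket -> illegal
(1,1): no bracket -> illegal
(1,2): flips 1 -> legal
(1,4): flips 1 -> legal
(2,0): flips 1 -> legal
(2,5): flips 1 -> legal
(3,0): flips 1 -> legal
(3,5): no bracket -> illegal
(4,0): no bracket -> illegal
(4,1): flips 1 -> legal
(4,3): flips 1 -> legal
(4,5): no bracket -> illegal
(5,3): no bracket -> illegal
(5,4): flips 1 -> legal
B mobility = 9
-- W to move --
(1,0): no bracket -> illegal
(1,1): flips 1 -> legal
(1,2): no bracket -> illegal
(1,4): no bracket -> illegal
(2,0): flips 1 -> legal
(2,5): no bracket -> illegal
(3,0): no bracket -> illegal
(3,5): flips 1 -> legal
(4,1): no bracket -> illegal
(4,3): no bracket -> illegal
(4,5): no bracket -> illegal
(5,1): flips 1 -> legal
(5,3): flips 1 -> legal
W mobility = 5

Answer: B=9 W=5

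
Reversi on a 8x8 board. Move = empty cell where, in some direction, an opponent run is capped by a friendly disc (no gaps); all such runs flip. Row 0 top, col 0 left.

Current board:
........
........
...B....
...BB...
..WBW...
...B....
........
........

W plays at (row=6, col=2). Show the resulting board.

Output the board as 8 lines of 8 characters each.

Answer: ........
........
...B....
...BB...
..WBW...
...W....
..W.....
........

Derivation:
Place W at (6,2); scan 8 dirs for brackets.
Dir NW: first cell '.' (not opp) -> no flip
Dir N: first cell '.' (not opp) -> no flip
Dir NE: opp run (5,3) capped by W -> flip
Dir W: first cell '.' (not opp) -> no flip
Dir E: first cell '.' (not opp) -> no flip
Dir SW: first cell '.' (not opp) -> no flip
Dir S: first cell '.' (not opp) -> no flip
Dir SE: first cell '.' (not opp) -> no flip
All flips: (5,3)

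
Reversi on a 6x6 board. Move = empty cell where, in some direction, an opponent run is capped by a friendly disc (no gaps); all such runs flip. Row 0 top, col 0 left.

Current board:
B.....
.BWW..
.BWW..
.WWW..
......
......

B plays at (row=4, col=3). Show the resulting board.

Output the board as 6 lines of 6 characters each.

Place B at (4,3); scan 8 dirs for brackets.
Dir NW: opp run (3,2) capped by B -> flip
Dir N: opp run (3,3) (2,3) (1,3), next='.' -> no flip
Dir NE: first cell '.' (not opp) -> no flip
Dir W: first cell '.' (not opp) -> no flip
Dir E: first cell '.' (not opp) -> no flip
Dir SW: first cell '.' (not opp) -> no flip
Dir S: first cell '.' (not opp) -> no flip
Dir SE: first cell '.' (not opp) -> no flip
All flips: (3,2)

Answer: B.....
.BWW..
.BWW..
.WBW..
...B..
......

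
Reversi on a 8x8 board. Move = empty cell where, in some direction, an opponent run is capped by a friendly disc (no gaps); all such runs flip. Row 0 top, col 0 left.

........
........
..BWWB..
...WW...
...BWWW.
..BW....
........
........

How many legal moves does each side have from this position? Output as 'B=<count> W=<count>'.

-- B to move --
(1,2): no bracket -> illegal
(1,3): flips 2 -> legal
(1,4): no bracket -> illegal
(1,5): no bracket -> illegal
(3,2): no bracket -> illegal
(3,5): no bracket -> illegal
(3,6): no bracket -> illegal
(3,7): no bracket -> illegal
(4,2): no bracket -> illegal
(4,7): flips 3 -> legal
(5,4): flips 1 -> legal
(5,5): flips 2 -> legal
(5,6): no bracket -> illegal
(5,7): no bracket -> illegal
(6,2): no bracket -> illegal
(6,3): flips 1 -> legal
(6,4): no bracket -> illegal
B mobility = 5
-- W to move --
(1,1): flips 1 -> legal
(1,2): no bracket -> illegal
(1,3): no bracket -> illegal
(1,4): no bracket -> illegal
(1,5): no bracket -> illegal
(1,6): flips 1 -> legal
(2,1): flips 1 -> legal
(2,6): flips 1 -> legal
(3,1): no bracket -> illegal
(3,2): no bracket -> illegal
(3,5): no bracket -> illegal
(3,6): no bracket -> illegal
(4,1): no bracket -> illegal
(4,2): flips 1 -> legal
(5,1): flips 1 -> legal
(5,4): no bracket -> illegal
(6,1): flips 2 -> legal
(6,2): no bracket -> illegal
(6,3): no bracket -> illegal
W mobility = 7

Answer: B=5 W=7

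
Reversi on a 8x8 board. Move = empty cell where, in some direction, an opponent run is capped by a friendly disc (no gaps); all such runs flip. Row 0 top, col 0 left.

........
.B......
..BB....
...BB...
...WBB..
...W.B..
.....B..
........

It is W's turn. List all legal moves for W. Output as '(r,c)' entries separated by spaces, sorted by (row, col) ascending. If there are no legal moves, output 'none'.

(0,0): no bracket -> illegal
(0,1): no bracket -> illegal
(0,2): no bracket -> illegal
(1,0): no bracket -> illegal
(1,2): no bracket -> illegal
(1,3): flips 2 -> legal
(1,4): no bracket -> illegal
(2,0): no bracket -> illegal
(2,1): no bracket -> illegal
(2,4): no bracket -> illegal
(2,5): flips 1 -> legal
(3,1): no bracket -> illegal
(3,2): no bracket -> illegal
(3,5): flips 1 -> legal
(3,6): no bracket -> illegal
(4,2): no bracket -> illegal
(4,6): flips 2 -> legal
(5,4): no bracket -> illegal
(5,6): no bracket -> illegal
(6,4): no bracket -> illegal
(6,6): no bracket -> illegal
(7,4): no bracket -> illegal
(7,5): no bracket -> illegal
(7,6): no bracket -> illegal

Answer: (1,3) (2,5) (3,5) (4,6)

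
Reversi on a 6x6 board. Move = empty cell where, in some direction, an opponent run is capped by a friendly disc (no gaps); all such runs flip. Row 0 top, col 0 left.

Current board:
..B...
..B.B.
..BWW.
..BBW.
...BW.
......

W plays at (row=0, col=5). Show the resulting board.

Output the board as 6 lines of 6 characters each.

Place W at (0,5); scan 8 dirs for brackets.
Dir NW: edge -> no flip
Dir N: edge -> no flip
Dir NE: edge -> no flip
Dir W: first cell '.' (not opp) -> no flip
Dir E: edge -> no flip
Dir SW: opp run (1,4) capped by W -> flip
Dir S: first cell '.' (not opp) -> no flip
Dir SE: edge -> no flip
All flips: (1,4)

Answer: ..B..W
..B.W.
..BWW.
..BBW.
...BW.
......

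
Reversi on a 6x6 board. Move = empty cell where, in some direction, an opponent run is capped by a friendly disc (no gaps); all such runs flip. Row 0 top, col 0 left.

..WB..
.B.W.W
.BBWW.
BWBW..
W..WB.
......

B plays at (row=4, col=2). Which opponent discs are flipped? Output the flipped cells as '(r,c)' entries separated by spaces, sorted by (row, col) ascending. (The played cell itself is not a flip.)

Answer: (4,3)

Derivation:
Dir NW: opp run (3,1), next='.' -> no flip
Dir N: first cell 'B' (not opp) -> no flip
Dir NE: opp run (3,3) (2,4) (1,5), next=edge -> no flip
Dir W: first cell '.' (not opp) -> no flip
Dir E: opp run (4,3) capped by B -> flip
Dir SW: first cell '.' (not opp) -> no flip
Dir S: first cell '.' (not opp) -> no flip
Dir SE: first cell '.' (not opp) -> no flip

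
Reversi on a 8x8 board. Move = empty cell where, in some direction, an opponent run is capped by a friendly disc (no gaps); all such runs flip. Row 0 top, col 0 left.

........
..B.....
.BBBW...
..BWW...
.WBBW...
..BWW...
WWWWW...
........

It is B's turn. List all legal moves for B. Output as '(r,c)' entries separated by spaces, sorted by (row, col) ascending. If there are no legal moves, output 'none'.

Answer: (1,5) (2,5) (3,0) (3,5) (4,0) (4,5) (5,0) (5,5) (6,5) (7,0) (7,2) (7,3) (7,4) (7,5)

Derivation:
(1,3): no bracket -> illegal
(1,4): no bracket -> illegal
(1,5): flips 2 -> legal
(2,5): flips 2 -> legal
(3,0): flips 1 -> legal
(3,1): no bracket -> illegal
(3,5): flips 2 -> legal
(4,0): flips 1 -> legal
(4,5): flips 2 -> legal
(5,0): flips 1 -> legal
(5,1): no bracket -> illegal
(5,5): flips 4 -> legal
(6,5): flips 1 -> legal
(7,0): flips 1 -> legal
(7,1): no bracket -> illegal
(7,2): flips 1 -> legal
(7,3): flips 2 -> legal
(7,4): flips 1 -> legal
(7,5): flips 2 -> legal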